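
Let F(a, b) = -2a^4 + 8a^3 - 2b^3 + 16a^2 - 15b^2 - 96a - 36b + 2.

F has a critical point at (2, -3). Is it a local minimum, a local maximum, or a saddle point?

local minimum

The mixed partial ∂²F/∂a∂b is 0, so the Hessian at any point is diag(F_aa, F_bb) = diag(8(-3a^2 + 6a + 4), -6(2b + 5)).
At (2, -3): H = diag(32, 6).
Both eigenvalues are positive, so H is positive definite: a local minimum.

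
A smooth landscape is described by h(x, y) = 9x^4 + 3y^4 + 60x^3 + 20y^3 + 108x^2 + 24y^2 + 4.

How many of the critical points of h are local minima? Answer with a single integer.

h separates as a function of x plus a function of y, so ∇h=0 decouples.
∂h/∂x = 36x(x + 2)(x + 3) = 0 at x ∈ {-3, -2, 0}; ∂h/∂y = 12y(y + 1)(y + 4) = 0 at y ∈ {-4, -1, 0}.
The Hessian is diagonal: diag(h_xx, h_yy). Second derivatives: h_xx(-3)=108, h_xx(-2)=-72, h_xx(0)=216; h_yy(-4)=144, h_yy(-1)=-36, h_yy(0)=48.
Local minima occur where both diagonal entries positive: (-3, -4), (-3, 0), (0, -4), (0, 0). Count: 4.

4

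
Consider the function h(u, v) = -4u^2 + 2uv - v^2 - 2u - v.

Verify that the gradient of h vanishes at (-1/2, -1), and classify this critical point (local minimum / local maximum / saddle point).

∇h = (-8u + 2v - 2, 2u - 2v - 1); substituting (-1/2, -1) gives ∇h = (0, 0), so (-1/2, -1) is indeed a critical point.
The Hessian of h is constant: H = [[-8, 2], [2, -2]].
det(H) = (-8)·(-2) − 2² = 12.
det(H) > 0 and tr(H) = -10 < 0, so H is negative definite and the point is a local maximum.

local maximum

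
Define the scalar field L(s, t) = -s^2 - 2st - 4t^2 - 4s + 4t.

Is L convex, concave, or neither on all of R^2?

concave

L is quadratic, so its Hessian is the constant matrix H = [[-2, -2], [-2, -8]].
det(H) = 12, tr(H) = -10.
det(H) > 0 and tr(H) < 0, so H is negative definite everywhere: concave.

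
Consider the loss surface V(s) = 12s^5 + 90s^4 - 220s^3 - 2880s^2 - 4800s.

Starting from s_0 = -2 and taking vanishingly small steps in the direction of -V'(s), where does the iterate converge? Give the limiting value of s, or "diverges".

V'(s) = 60(s - 4)(s + 1)(s + 4)(s + 5), so V'(-2) = 2160.
Gradient descent moves in the -V' direction, i.e. s is decreasing.
The nearest critical point in that direction is s = -4, where V'' = 1440 > 0 (a local minimum). The iterate converges there.

-4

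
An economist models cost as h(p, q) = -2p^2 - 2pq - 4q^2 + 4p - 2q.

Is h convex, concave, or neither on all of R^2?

h is quadratic, so its Hessian is the constant matrix H = [[-4, -2], [-2, -8]].
det(H) = 28, tr(H) = -12.
det(H) > 0 and tr(H) < 0, so H is negative definite everywhere: concave.

concave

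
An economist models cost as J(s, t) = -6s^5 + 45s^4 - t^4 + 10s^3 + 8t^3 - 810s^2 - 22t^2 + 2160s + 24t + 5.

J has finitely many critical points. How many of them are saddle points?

6

J separates as a function of s plus a function of t, so ∇J=0 decouples.
∂J/∂s = -30(s - 4)(s - 3)(s - 2)(s + 3) = 0 at s ∈ {-3, 2, 3, 4}; ∂J/∂t = -4(t - 3)(t - 2)(t - 1) = 0 at t ∈ {1, 2, 3}.
The Hessian is diagonal: diag(J_ss, J_tt). Second derivatives: J_ss(-3)=6300, J_ss(2)=-300, J_ss(3)=180, J_ss(4)=-420; J_tt(1)=-8, J_tt(2)=4, J_tt(3)=-8.
Saddle points occur where the two diagonal entries have opposite signs: (-3, 1), (-3, 3), (2, 2), (3, 1), (3, 3), (4, 2). Count: 6.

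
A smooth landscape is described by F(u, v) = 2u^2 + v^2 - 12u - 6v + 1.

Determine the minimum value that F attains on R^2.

F(u,v) separates as P(u) + Q(v) + 1, so its minimum is min P + min Q + 1.
P'(u) = 4u - 12 vanishes at u ∈ {3}; Q'(v) = 2v - 6 vanishes at v ∈ {3}.
Local minima of P (where P''>0): P(3)=-18. Local minima of Q: Q(3)=-9.
So the global minimum of F is P(3) + Q(3) + 1 = -18 − 9 + 1 = -26, attained at (3, 3).

-26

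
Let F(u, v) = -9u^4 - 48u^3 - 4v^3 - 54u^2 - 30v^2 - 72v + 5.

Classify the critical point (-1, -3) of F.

local minimum

The mixed partial ∂²F/∂u∂v is 0, so the Hessian at any point is diag(F_uu, F_vv) = diag(-36(3u^2 + 8u + 3), -12(2v + 5)).
At (-1, -3): H = diag(72, 12).
Both eigenvalues are positive, so H is positive definite: a local minimum.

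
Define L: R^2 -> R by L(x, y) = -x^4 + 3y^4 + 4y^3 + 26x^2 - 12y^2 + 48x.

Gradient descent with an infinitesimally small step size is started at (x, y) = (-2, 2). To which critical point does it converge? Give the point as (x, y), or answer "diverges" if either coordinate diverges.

L is separable, so gradient descent decouples: x follows -∂L/∂x, y follows -∂L/∂y.
∂L/∂x = -4(x - 4)(x + 1)(x + 3); at x=-2 this is -24, so x increases.
∂L/∂y = 12y(y - 1)(y + 2); at y=2 this is 96, so y decreases.
x converges to its nearest critical value -1 (a local min of the x-part); y converges to 1. The iterate converges to (-1, 1).

(-1, 1)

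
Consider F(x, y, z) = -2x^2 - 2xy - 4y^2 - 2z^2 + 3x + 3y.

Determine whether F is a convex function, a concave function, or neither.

concave

F is quadratic, so its Hessian is the constant matrix H = [[-4, -2, 0], [-2, -8, 0], [0, 0, -4]].
Leading principal minors: -4, 28, -112.
Signs alternate −, +, − ⇒ H ≺ 0 ⇒ concave.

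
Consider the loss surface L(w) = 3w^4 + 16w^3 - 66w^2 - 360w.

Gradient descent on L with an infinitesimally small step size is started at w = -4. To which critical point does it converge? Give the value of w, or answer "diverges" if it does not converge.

L'(w) = 12(w - 3)(w + 2)(w + 5), so L'(-4) = 168.
Gradient descent moves in the -L' direction, i.e. w is decreasing.
The nearest critical point in that direction is w = -5, where L'' = 288 > 0 (a local minimum). The iterate converges there.

-5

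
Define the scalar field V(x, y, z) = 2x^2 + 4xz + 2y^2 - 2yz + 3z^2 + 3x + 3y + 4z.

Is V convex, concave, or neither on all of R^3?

convex

V is quadratic, so its Hessian is the constant matrix H = [[4, 0, 4], [0, 4, -2], [4, -2, 6]].
Leading principal minors: 4, 16, 16.
All positive ⇒ H ≻ 0 ⇒ convex.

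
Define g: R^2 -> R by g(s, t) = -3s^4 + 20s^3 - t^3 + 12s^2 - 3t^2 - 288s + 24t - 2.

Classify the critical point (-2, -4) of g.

The mixed partial ∂²g/∂s∂t is 0, so the Hessian at any point is diag(g_ss, g_tt) = diag(12(-3s^2 + 10s + 2), -6(t + 1)).
At (-2, -4): H = diag(-360, 18).
The eigenvalues have opposite signs, so H is indefinite: a saddle point.

saddle point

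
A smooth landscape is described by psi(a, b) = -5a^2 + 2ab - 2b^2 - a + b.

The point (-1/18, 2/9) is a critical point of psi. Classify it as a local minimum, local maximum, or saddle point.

The Hessian of psi is constant: H = [[-10, 2], [2, -4]].
det(H) = (-10)·(-4) − 2² = 36.
det(H) > 0 and tr(H) = -14 < 0, so H is negative definite and the point is a local maximum.

local maximum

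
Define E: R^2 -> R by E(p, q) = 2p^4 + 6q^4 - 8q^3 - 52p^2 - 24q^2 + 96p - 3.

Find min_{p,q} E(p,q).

E(p,q) separates as A(p) + B(q) − 3, so its minimum is min A + min B − 3.
A'(p) = 8(p - 3)(p - 1)(p + 4) vanishes at p ∈ {-4, 1, 3}; B'(q) = 24q(q - 2)(q + 1) vanishes at q ∈ {-1, 0, 2}.
Local minima of A (where A''>0): A(-4)=-704, A(3)=-18. Local minima of B: B(-1)=-10, B(2)=-64.
So the global minimum of E is A(-4) + B(2) − 3 = -704 − 64 − 3 = -771, attained at (-4, 2).

-771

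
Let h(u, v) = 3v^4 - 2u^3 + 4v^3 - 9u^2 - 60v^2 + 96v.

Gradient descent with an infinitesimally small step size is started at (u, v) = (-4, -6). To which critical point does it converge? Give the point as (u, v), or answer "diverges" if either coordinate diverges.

h is separable, so gradient descent decouples: u follows -∂h/∂u, v follows -∂h/∂v.
∂h/∂u = -6u(u + 3); at u=-4 this is -24, so u increases.
∂h/∂v = 12(v - 2)(v - 1)(v + 4); at v=-6 this is -1344, so v increases.
u converges to its nearest critical value -3 (a local min of the u-part); v converges to -4. The iterate converges to (-3, -4).

(-3, -4)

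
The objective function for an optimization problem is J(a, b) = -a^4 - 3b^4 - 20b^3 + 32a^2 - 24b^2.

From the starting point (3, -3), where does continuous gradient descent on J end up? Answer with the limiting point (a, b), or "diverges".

J is separable, so gradient descent decouples: a follows -∂J/∂a, b follows -∂J/∂b.
∂J/∂a = -4a(a - 4)(a + 4); at a=3 this is 84, so a decreases.
∂J/∂b = -12b(b + 1)(b + 4); at b=-3 this is -72, so b increases.
a converges to its nearest critical value 0 (a local min of the a-part); b converges to -1. The iterate converges to (0, -1).

(0, -1)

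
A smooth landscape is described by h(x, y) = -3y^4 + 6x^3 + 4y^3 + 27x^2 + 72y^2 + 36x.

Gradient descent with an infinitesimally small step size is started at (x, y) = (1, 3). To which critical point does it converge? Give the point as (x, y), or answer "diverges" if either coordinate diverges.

(-1, 0)

h is separable, so gradient descent decouples: x follows -∂h/∂x, y follows -∂h/∂y.
∂h/∂x = 18(x + 1)(x + 2); at x=1 this is 108, so x decreases.
∂h/∂y = -12y(y - 4)(y + 3); at y=3 this is 216, so y decreases.
x converges to its nearest critical value -1 (a local min of the x-part); y converges to 0. The iterate converges to (-1, 0).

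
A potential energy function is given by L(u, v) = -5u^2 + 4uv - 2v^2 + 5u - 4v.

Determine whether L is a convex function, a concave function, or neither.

L is quadratic, so its Hessian is the constant matrix H = [[-10, 4], [4, -4]].
det(H) = 24, tr(H) = -14.
det(H) > 0 and tr(H) < 0, so H is negative definite everywhere: concave.

concave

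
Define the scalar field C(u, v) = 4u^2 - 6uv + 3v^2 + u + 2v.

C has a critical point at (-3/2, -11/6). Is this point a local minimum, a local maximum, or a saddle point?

The Hessian of C is constant: H = [[8, -6], [-6, 6]].
det(H) = 8·6 − (-6)² = 12.
det(H) > 0 and tr(H) = 14 > 0, so H is positive definite and the point is a local minimum.

local minimum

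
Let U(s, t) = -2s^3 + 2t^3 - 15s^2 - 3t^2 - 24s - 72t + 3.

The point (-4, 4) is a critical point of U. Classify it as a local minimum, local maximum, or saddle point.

The mixed partial ∂²U/∂s∂t is 0, so the Hessian at any point is diag(U_ss, U_tt) = diag(-6(2s + 5), 6(2t - 1)).
At (-4, 4): H = diag(18, 42).
Both eigenvalues are positive, so H is positive definite: a local minimum.

local minimum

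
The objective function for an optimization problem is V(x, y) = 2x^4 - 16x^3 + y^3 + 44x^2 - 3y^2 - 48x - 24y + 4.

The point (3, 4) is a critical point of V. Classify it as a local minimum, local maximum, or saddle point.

local minimum

The mixed partial ∂²V/∂x∂y is 0, so the Hessian at any point is diag(V_xx, V_yy) = diag(8(3x^2 - 12x + 11), 6(y - 1)).
At (3, 4): H = diag(16, 18).
Both eigenvalues are positive, so H is positive definite: a local minimum.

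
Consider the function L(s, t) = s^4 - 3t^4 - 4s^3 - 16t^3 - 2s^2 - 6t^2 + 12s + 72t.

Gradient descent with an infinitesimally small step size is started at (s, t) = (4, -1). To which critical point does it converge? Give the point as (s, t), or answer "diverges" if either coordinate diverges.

(3, -2)

L is separable, so gradient descent decouples: s follows -∂L/∂s, t follows -∂L/∂t.
∂L/∂s = 4(s - 3)(s - 1)(s + 1); at s=4 this is 60, so s decreases.
∂L/∂t = -12(t - 1)(t + 2)(t + 3); at t=-1 this is 48, so t decreases.
s converges to its nearest critical value 3 (a local min of the s-part); t converges to -2. The iterate converges to (3, -2).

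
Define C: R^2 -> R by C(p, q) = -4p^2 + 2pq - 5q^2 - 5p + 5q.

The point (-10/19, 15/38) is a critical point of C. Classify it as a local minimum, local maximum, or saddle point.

local maximum

The Hessian of C is constant: H = [[-8, 2], [2, -10]].
det(H) = (-8)·(-10) − 2² = 76.
det(H) > 0 and tr(H) = -18 < 0, so H is negative definite and the point is a local maximum.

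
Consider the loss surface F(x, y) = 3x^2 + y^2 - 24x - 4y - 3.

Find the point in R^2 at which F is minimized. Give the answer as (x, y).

(4, 2)

F(x,y) separates as P(x) + Q(y) − 3, so its minimum is min P + min Q − 3.
P'(x) = 6x - 24 vanishes at x ∈ {4}; Q'(y) = 2y - 4 vanishes at y ∈ {2}.
Local minima of P (where P''>0): P(4)=-48. Local minima of Q: Q(2)=-4.
So the global minimum of F is P(4) + Q(2) − 3 = -48 − 4 − 3 = -55, attained at (4, 2).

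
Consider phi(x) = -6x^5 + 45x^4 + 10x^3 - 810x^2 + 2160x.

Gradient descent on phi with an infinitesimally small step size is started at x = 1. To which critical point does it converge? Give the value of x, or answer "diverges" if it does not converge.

-3

phi'(x) = -30(x - 4)(x - 3)(x - 2)(x + 3), so phi'(1) = 720.
Gradient descent moves in the -phi' direction, i.e. x is decreasing.
The nearest critical point in that direction is x = -3, where phi'' = 6300 > 0 (a local minimum). The iterate converges there.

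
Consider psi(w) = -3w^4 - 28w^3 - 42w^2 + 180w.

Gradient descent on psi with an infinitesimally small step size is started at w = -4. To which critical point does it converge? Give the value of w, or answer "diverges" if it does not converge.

-3

psi'(w) = -12(w - 1)(w + 3)(w + 5), so psi'(-4) = -60.
Gradient descent moves in the -psi' direction, i.e. w is increasing.
The nearest critical point in that direction is w = -3, where psi'' = 96 > 0 (a local minimum). The iterate converges there.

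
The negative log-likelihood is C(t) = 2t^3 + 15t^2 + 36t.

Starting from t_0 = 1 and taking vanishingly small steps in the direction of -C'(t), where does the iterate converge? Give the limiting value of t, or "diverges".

-2

C'(t) = 6(t + 2)(t + 3), so C'(1) = 72.
Gradient descent moves in the -C' direction, i.e. t is decreasing.
The nearest critical point in that direction is t = -2, where C'' = 6 > 0 (a local minimum). The iterate converges there.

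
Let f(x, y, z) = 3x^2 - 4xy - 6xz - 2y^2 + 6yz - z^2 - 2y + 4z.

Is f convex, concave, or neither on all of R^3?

neither

f is quadratic, so its Hessian is the constant matrix H = [[6, -4, -6], [-4, -4, 6], [-6, 6, -2]].
Leading principal minors: 6, -40, 296.
Neither pattern holds ⇒ H is indefinite ⇒ neither convex nor concave.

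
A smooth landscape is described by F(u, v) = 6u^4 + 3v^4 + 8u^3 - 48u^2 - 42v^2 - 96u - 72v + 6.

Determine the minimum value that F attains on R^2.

F(u,v) separates as P(u) + Q(v) + 6, so its minimum is min P + min Q + 6.
P'(u) = 24(u - 2)(u + 1)(u + 2) vanishes at u ∈ {-2, -1, 2}; Q'(v) = 12(v - 3)(v + 1)(v + 2) vanishes at v ∈ {-2, -1, 3}.
Local minima of P (where P''>0): P(-2)=32, P(2)=-224. Local minima of Q: Q(-2)=24, Q(3)=-351.
So the global minimum of F is P(2) + Q(3) + 6 = -224 − 351 + 6 = -569, attained at (2, 3).

-569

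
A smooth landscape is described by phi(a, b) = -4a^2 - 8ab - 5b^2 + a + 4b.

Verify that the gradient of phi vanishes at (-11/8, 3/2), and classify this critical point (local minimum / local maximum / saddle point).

local maximum

∇phi = (-8a - 8b + 1, -8a - 10b + 4); substituting (-11/8, 3/2) gives ∇phi = (0, 0), so (-11/8, 3/2) is indeed a critical point.
The Hessian of phi is constant: H = [[-8, -8], [-8, -10]].
det(H) = (-8)·(-10) − (-8)² = 16.
det(H) > 0 and tr(H) = -18 < 0, so H is negative definite and the point is a local maximum.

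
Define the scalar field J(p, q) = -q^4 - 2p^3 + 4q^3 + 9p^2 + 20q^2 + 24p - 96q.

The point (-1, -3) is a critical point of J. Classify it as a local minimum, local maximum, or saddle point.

saddle point

The mixed partial ∂²J/∂p∂q is 0, so the Hessian at any point is diag(J_pp, J_qq) = diag(6(-2p + 3), 4(-3q^2 + 6q + 10)).
At (-1, -3): H = diag(30, -140).
The eigenvalues have opposite signs, so H is indefinite: a saddle point.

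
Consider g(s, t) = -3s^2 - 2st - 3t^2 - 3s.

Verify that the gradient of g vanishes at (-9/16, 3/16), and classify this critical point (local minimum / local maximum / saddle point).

local maximum

∇g = (-6s - 2t - 3, -2s - 6t); substituting (-9/16, 3/16) gives ∇g = (0, 0), so (-9/16, 3/16) is indeed a critical point.
The Hessian of g is constant: H = [[-6, -2], [-2, -6]].
det(H) = (-6)·(-6) − (-2)² = 32.
det(H) > 0 and tr(H) = -12 < 0, so H is negative definite and the point is a local maximum.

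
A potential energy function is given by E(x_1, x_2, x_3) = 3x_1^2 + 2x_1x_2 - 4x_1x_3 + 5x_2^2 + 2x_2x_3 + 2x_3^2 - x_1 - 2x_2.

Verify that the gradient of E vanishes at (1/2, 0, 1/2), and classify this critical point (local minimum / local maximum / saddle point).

local minimum

∇E = (6x_1 + 2x_2 - 4x_3 - 1, 2x_1 + 10x_2 + 2x_3 - 2, -4x_1 + 2x_2 + 4x_3); substituting (1/2, 0, 1/2) gives ∇E = (0, 0, 0), so (1/2, 0, 1/2) is indeed a critical point.
The Hessian is constant: H = [[6, 2, -4], [2, 10, 2], [-4, 2, 4]].
Leading principal minors: Δ₁ = 6, Δ₂ = 56, Δ₃ = 8.
All leading minors are positive, so H is positive definite: a local minimum.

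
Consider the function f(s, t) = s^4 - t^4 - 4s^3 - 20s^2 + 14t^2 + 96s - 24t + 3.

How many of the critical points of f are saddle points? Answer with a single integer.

f separates as a function of s plus a function of t, so ∇f=0 decouples.
∂f/∂s = 4(s - 4)(s - 2)(s + 3) = 0 at s ∈ {-3, 2, 4}; ∂f/∂t = -4(t - 2)(t - 1)(t + 3) = 0 at t ∈ {-3, 1, 2}.
The Hessian is diagonal: diag(f_ss, f_tt). Second derivatives: f_ss(-3)=140, f_ss(2)=-40, f_ss(4)=56; f_tt(-3)=-80, f_tt(1)=16, f_tt(2)=-20.
Saddle points occur where the two diagonal entries have opposite signs: (-3, -3), (-3, 2), (2, 1), (4, -3), (4, 2). Count: 5.

5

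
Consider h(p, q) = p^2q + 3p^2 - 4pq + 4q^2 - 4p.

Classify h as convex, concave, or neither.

neither

The term p^2q is cubic, so the Hessian is not constant.
∂²h/∂p² = 2q + 6, which takes both signs as q varies (negative for sufficiently negative q). A diagonal entry of the Hessian changing sign means the Hessian is neither positive- nor negative-semidefinite on all of R^2.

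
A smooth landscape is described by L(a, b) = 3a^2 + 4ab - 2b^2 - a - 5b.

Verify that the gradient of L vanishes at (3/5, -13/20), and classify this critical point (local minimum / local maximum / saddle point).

∇L = (6a + 4b - 1, 4a - 4b - 5); substituting (3/5, -13/20) gives ∇L = (0, 0), so (3/5, -13/20) is indeed a critical point.
The Hessian of L is constant: H = [[6, 4], [4, -4]].
det(H) = 6·(-4) − 4² = -40.
Since det(H) < 0, H is indefinite and the critical point is a saddle point.

saddle point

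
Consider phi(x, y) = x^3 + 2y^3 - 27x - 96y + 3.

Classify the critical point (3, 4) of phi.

local minimum

The mixed partial ∂²phi/∂x∂y is 0, so the Hessian at any point is diag(phi_xx, phi_yy) = diag(6x, 12y).
At (3, 4): H = diag(18, 48).
Both eigenvalues are positive, so H is positive definite: a local minimum.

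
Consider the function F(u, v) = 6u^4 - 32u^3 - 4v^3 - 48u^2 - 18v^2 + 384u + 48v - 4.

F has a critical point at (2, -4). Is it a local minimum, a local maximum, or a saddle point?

The mixed partial ∂²F/∂u∂v is 0, so the Hessian at any point is diag(F_uu, F_vv) = diag(24(3u^2 - 8u - 4), -12(2v + 3)).
At (2, -4): H = diag(-192, 60).
The eigenvalues have opposite signs, so H is indefinite: a saddle point.

saddle point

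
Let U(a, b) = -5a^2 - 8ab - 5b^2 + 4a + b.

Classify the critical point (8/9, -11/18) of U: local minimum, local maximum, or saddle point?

local maximum

The Hessian of U is constant: H = [[-10, -8], [-8, -10]].
det(H) = (-10)·(-10) − (-8)² = 36.
det(H) > 0 and tr(H) = -20 < 0, so H is negative definite and the point is a local maximum.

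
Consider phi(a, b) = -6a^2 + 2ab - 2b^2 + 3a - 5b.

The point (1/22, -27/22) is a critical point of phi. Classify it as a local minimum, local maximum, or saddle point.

The Hessian of phi is constant: H = [[-12, 2], [2, -4]].
det(H) = (-12)·(-4) − 2² = 44.
det(H) > 0 and tr(H) = -16 < 0, so H is negative definite and the point is a local maximum.

local maximum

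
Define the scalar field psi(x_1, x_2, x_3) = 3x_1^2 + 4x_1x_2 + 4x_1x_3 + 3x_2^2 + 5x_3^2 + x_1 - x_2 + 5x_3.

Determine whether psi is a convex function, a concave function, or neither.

convex

psi is quadratic, so its Hessian is the constant matrix H = [[6, 4, 4], [4, 6, 0], [4, 0, 10]].
Leading principal minors: 6, 20, 104.
All positive ⇒ H ≻ 0 ⇒ convex.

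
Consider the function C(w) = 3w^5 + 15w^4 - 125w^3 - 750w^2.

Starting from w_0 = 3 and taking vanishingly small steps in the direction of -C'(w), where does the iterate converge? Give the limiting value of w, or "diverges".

C'(w) = 15w(w - 5)(w + 4)(w + 5), so C'(3) = -5040.
Gradient descent moves in the -C' direction, i.e. w is increasing.
The nearest critical point in that direction is w = 5, where C'' = 6750 > 0 (a local minimum). The iterate converges there.

5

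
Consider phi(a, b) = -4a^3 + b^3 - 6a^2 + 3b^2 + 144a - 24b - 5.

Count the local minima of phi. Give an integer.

1

phi separates as a function of a plus a function of b, so ∇phi=0 decouples.
∂phi/∂a = -12(a - 3)(a + 4) = 0 at a ∈ {-4, 3}; ∂phi/∂b = 3(b - 2)(b + 4) = 0 at b ∈ {-4, 2}.
The Hessian is diagonal: diag(phi_aa, phi_bb). Second derivatives: phi_aa(-4)=84, phi_aa(3)=-84; phi_bb(-4)=-18, phi_bb(2)=18.
Local minima occur where both diagonal entries positive: (-4, 2). Count: 1.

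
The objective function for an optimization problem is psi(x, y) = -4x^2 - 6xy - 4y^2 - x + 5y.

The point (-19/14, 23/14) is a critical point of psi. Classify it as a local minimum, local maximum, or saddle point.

local maximum

The Hessian of psi is constant: H = [[-8, -6], [-6, -8]].
det(H) = (-8)·(-8) − (-6)² = 28.
det(H) > 0 and tr(H) = -16 < 0, so H is negative definite and the point is a local maximum.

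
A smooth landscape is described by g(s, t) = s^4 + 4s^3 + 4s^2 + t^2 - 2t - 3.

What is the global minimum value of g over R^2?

g(s,t) separates as P(s) + Q(t) − 3, so its minimum is min P + min Q − 3.
P'(s) = 4s(s + 1)(s + 2) vanishes at s ∈ {-2, -1, 0}; Q'(t) = 2(t - 1) vanishes at t ∈ {1}.
Local minima of P (where P''>0): P(-2)=0, P(0)=0. Local minima of Q: Q(1)=-1.
So the global minimum of g is P(-2) + Q(1) − 3 = 0 − 1 − 3 = -4, attained at (-2, 1).

-4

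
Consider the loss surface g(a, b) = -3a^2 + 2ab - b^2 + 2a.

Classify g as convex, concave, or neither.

concave

g is quadratic, so its Hessian is the constant matrix H = [[-6, 2], [2, -2]].
det(H) = 8, tr(H) = -8.
det(H) > 0 and tr(H) < 0, so H is negative definite everywhere: concave.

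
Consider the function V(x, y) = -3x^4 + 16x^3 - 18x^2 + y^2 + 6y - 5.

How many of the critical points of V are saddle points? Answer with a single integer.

V separates as a function of x plus a function of y, so ∇V=0 decouples.
∂V/∂x = -12x(x - 3)(x - 1) = 0 at x ∈ {0, 1, 3}; ∂V/∂y = 2(y + 3) = 0 at y ∈ {-3}.
The Hessian is diagonal: diag(V_xx, V_yy). Second derivatives: V_xx(0)=-36, V_xx(1)=24, V_xx(3)=-72; V_yy(-3)=2.
Saddle points occur where the two diagonal entries have opposite signs: (0, -3), (3, -3). Count: 2.

2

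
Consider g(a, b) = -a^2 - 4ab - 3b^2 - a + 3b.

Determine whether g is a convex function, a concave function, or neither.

g is quadratic, so its Hessian is the constant matrix H = [[-2, -4], [-4, -6]].
det(H) = -4, tr(H) = -8.
det(H) < 0, so H is indefinite: neither convex nor concave.

neither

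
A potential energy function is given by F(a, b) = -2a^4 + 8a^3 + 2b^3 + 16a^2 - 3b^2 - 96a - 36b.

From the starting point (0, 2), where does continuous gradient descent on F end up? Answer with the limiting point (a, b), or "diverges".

(2, 3)

F is separable, so gradient descent decouples: a follows -∂F/∂a, b follows -∂F/∂b.
∂F/∂a = -8(a - 3)(a - 2)(a + 2); at a=0 this is -96, so a increases.
∂F/∂b = 6(b - 3)(b + 2); at b=2 this is -24, so b increases.
a converges to its nearest critical value 2 (a local min of the a-part); b converges to 3. The iterate converges to (2, 3).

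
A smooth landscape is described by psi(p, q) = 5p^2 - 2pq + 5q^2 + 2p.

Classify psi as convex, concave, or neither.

psi is quadratic, so its Hessian is the constant matrix H = [[10, -2], [-2, 10]].
det(H) = 96, tr(H) = 20.
det(H) > 0 and tr(H) > 0, so H is positive definite everywhere: convex.

convex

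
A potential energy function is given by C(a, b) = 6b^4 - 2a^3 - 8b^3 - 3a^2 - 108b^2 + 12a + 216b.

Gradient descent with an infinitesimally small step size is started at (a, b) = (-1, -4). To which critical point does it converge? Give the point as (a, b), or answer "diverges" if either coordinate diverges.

C is separable, so gradient descent decouples: a follows -∂C/∂a, b follows -∂C/∂b.
∂C/∂a = -6(a - 1)(a + 2); at a=-1 this is 12, so a decreases.
∂C/∂b = 24(b - 3)(b - 1)(b + 3); at b=-4 this is -840, so b increases.
a converges to its nearest critical value -2 (a local min of the a-part); b converges to -3. The iterate converges to (-2, -3).

(-2, -3)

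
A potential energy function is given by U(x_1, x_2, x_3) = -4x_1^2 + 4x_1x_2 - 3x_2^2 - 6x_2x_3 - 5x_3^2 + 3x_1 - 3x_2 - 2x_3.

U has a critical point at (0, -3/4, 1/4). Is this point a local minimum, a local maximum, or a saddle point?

local maximum

The Hessian is constant: H = [[-8, 4, 0], [4, -6, -6], [0, -6, -10]].
Leading principal minors: Δ₁ = -8, Δ₂ = 32, Δ₃ = -32.
The minors alternate sign starting negative (−, +, −), so H is negative definite: a local maximum.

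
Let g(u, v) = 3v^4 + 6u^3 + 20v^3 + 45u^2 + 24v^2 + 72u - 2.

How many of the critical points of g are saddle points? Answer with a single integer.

g separates as a function of u plus a function of v, so ∇g=0 decouples.
∂g/∂u = 18(u + 1)(u + 4) = 0 at u ∈ {-4, -1}; ∂g/∂v = 12v(v + 1)(v + 4) = 0 at v ∈ {-4, -1, 0}.
The Hessian is diagonal: diag(g_uu, g_vv). Second derivatives: g_uu(-4)=-54, g_uu(-1)=54; g_vv(-4)=144, g_vv(-1)=-36, g_vv(0)=48.
Saddle points occur where the two diagonal entries have opposite signs: (-4, -4), (-4, 0), (-1, -1). Count: 3.

3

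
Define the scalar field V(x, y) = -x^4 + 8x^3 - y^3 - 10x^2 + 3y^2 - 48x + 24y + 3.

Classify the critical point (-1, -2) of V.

The mixed partial ∂²V/∂x∂y is 0, so the Hessian at any point is diag(V_xx, V_yy) = diag(4(-3x^2 + 12x - 5), 6(-y + 1)).
At (-1, -2): H = diag(-80, 18).
The eigenvalues have opposite signs, so H is indefinite: a saddle point.

saddle point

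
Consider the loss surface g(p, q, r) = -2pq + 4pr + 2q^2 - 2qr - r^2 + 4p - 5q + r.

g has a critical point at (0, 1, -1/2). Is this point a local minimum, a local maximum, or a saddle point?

The Hessian is constant: H = [[0, -2, 4], [-2, 4, -2], [4, -2, -2]].
Leading principal minors: Δ₁ = 0, Δ₂ = -4, Δ₃ = -24.
The minors fit neither the all-positive nor the alternating-sign pattern, so H is indefinite: a saddle point.

saddle point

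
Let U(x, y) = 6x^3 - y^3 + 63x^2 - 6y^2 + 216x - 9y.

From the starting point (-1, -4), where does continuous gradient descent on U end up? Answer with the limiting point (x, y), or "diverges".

(-3, -3)

U is separable, so gradient descent decouples: x follows -∂U/∂x, y follows -∂U/∂y.
∂U/∂x = 18(x + 3)(x + 4); at x=-1 this is 108, so x decreases.
∂U/∂y = -3(y + 1)(y + 3); at y=-4 this is -9, so y increases.
x converges to its nearest critical value -3 (a local min of the x-part); y converges to -3. The iterate converges to (-3, -3).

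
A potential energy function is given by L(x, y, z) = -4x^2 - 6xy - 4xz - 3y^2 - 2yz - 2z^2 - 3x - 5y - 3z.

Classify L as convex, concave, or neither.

concave

L is quadratic, so its Hessian is the constant matrix H = [[-8, -6, -4], [-6, -6, -2], [-4, -2, -4]].
Leading principal minors: -8, 12, -16.
Signs alternate −, +, − ⇒ H ≺ 0 ⇒ concave.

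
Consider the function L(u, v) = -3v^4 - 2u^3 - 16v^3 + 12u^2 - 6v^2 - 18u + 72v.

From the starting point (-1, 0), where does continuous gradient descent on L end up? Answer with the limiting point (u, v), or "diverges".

L is separable, so gradient descent decouples: u follows -∂L/∂u, v follows -∂L/∂v.
∂L/∂u = -6(u - 3)(u - 1); at u=-1 this is -48, so u increases.
∂L/∂v = -12(v - 1)(v + 2)(v + 3); at v=0 this is 72, so v decreases.
u converges to its nearest critical value 1 (a local min of the u-part); v converges to -2. The iterate converges to (1, -2).

(1, -2)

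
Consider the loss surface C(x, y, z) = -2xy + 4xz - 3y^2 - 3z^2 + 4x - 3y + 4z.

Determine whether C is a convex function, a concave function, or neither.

neither

C is quadratic, so its Hessian is the constant matrix H = [[0, -2, 4], [-2, -6, 0], [4, 0, -6]].
Leading principal minors: 0, -4, 120.
Neither pattern holds ⇒ H is indefinite ⇒ neither convex nor concave.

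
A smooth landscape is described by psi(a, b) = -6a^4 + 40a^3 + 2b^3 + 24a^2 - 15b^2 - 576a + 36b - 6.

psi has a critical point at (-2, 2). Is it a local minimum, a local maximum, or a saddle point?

The mixed partial ∂²psi/∂a∂b is 0, so the Hessian at any point is diag(psi_aa, psi_bb) = diag(24(-3a^2 + 10a + 2), 6(2b - 5)).
At (-2, 2): H = diag(-720, -6).
Both eigenvalues are negative, so H is negative definite: a local maximum.

local maximum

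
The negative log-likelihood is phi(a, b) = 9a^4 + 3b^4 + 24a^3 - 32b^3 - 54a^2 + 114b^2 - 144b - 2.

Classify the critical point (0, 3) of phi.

The mixed partial ∂²phi/∂a∂b is 0, so the Hessian at any point is diag(phi_aa, phi_bb) = diag(36(3a^2 + 4a - 3), 12(3b^2 - 16b + 19)).
At (0, 3): H = diag(-108, -24).
Both eigenvalues are negative, so H is negative definite: a local maximum.

local maximum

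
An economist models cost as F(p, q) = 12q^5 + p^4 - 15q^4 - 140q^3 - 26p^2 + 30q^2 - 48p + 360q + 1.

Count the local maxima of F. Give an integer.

F separates as a function of p plus a function of q, so ∇F=0 decouples.
∂F/∂p = 4(p - 4)(p + 1)(p + 3) = 0 at p ∈ {-3, -1, 4}; ∂F/∂q = 60(q - 3)(q - 1)(q + 1)(q + 2) = 0 at q ∈ {-2, -1, 1, 3}.
The Hessian is diagonal: diag(F_pp, F_qq). Second derivatives: F_pp(-3)=56, F_pp(-1)=-40, F_pp(4)=140; F_qq(-2)=-900, F_qq(-1)=480, F_qq(1)=-720, F_qq(3)=2400.
Local maxima occur where both diagonal entries negative: (-1, -2), (-1, 1). Count: 2.

2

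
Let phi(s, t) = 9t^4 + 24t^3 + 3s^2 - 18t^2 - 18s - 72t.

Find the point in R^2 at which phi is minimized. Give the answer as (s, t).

(3, 1)

phi(s,t) separates as P(s) + Q(t), so its minimum is min P + min Q.
P'(s) = 6s - 18 vanishes at s ∈ {3}; Q'(t) = 36(t - 1)(t + 1)(t + 2) vanishes at t ∈ {-2, -1, 1}.
Local minima of P (where P''>0): P(3)=-27. Local minima of Q: Q(-2)=24, Q(1)=-57.
So the global minimum of phi is P(3) + Q(1) = -27 − 57 = -84, attained at (3, 1).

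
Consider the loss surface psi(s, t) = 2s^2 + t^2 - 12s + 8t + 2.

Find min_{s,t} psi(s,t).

-32

psi(s,t) separates as P(s) + Q(t) + 2, so its minimum is min P + min Q + 2.
P'(s) = 4s - 12 vanishes at s ∈ {3}; Q'(t) = 2(t + 4) vanishes at t ∈ {-4}.
Local minima of P (where P''>0): P(3)=-18. Local minima of Q: Q(-4)=-16.
So the global minimum of psi is P(3) + Q(-4) + 2 = -18 − 16 + 2 = -32, attained at (3, -4).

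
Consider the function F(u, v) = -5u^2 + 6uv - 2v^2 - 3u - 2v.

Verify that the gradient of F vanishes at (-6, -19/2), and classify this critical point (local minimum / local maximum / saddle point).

local maximum

∇F = (-10u + 6v - 3, 6u - 4v - 2); substituting (-6, -19/2) gives ∇F = (0, 0), so (-6, -19/2) is indeed a critical point.
The Hessian of F is constant: H = [[-10, 6], [6, -4]].
det(H) = (-10)·(-4) − 6² = 4.
det(H) > 0 and tr(H) = -14 < 0, so H is negative definite and the point is a local maximum.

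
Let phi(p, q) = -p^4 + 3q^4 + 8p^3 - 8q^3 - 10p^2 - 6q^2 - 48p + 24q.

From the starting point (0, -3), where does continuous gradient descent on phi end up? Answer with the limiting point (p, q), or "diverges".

phi is separable, so gradient descent decouples: p follows -∂phi/∂p, q follows -∂phi/∂q.
∂phi/∂p = -4(p - 4)(p - 3)(p + 1); at p=0 this is -48, so p increases.
∂phi/∂q = 12(q - 2)(q - 1)(q + 1); at q=-3 this is -480, so q increases.
p converges to its nearest critical value 3 (a local min of the p-part); q converges to -1. The iterate converges to (3, -1).

(3, -1)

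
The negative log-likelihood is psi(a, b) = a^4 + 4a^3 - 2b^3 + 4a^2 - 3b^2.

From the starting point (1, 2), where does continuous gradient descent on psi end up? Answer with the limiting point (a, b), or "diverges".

diverges

psi is separable, so gradient descent decouples: a follows -∂psi/∂a, b follows -∂psi/∂b.
∂psi/∂a = 4a(a + 1)(a + 2); at a=1 this is 24, so a decreases.
∂psi/∂b = -6b(b + 1); at b=2 this is -36, so b increases.
The b-coordinate has no critical point in that direction and runs off to infinity.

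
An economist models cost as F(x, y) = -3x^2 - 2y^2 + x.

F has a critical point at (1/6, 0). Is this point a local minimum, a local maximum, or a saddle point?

The Hessian of F is constant: H = [[-6, 0], [0, -4]].
det(H) = (-6)·(-4) − 0² = 24.
det(H) > 0 and tr(H) = -10 < 0, so H is negative definite and the point is a local maximum.

local maximum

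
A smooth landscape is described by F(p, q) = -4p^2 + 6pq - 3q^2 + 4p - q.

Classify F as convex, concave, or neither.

F is quadratic, so its Hessian is the constant matrix H = [[-8, 6], [6, -6]].
det(H) = 12, tr(H) = -14.
det(H) > 0 and tr(H) < 0, so H is negative definite everywhere: concave.

concave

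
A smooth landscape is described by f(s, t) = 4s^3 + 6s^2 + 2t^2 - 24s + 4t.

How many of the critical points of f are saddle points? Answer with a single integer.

f separates as a function of s plus a function of t, so ∇f=0 decouples.
∂f/∂s = 12(s - 1)(s + 2) = 0 at s ∈ {-2, 1}; ∂f/∂t = 4(t + 1) = 0 at t ∈ {-1}.
The Hessian is diagonal: diag(f_ss, f_tt). Second derivatives: f_ss(-2)=-36, f_ss(1)=36; f_tt(-1)=4.
Saddle points occur where the two diagonal entries have opposite signs: (-2, -1). Count: 1.

1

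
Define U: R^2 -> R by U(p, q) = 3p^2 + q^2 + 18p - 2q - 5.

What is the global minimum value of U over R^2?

-33

U(p,q) separates as A(p) + B(q) − 5, so its minimum is min A + min B − 5.
A'(p) = 6p + 18 vanishes at p ∈ {-3}; B'(q) = 2q - 2 vanishes at q ∈ {1}.
Local minima of A (where A''>0): A(-3)=-27. Local minima of B: B(1)=-1.
So the global minimum of U is A(-3) + B(1) − 5 = -27 − 1 − 5 = -33, attained at (-3, 1).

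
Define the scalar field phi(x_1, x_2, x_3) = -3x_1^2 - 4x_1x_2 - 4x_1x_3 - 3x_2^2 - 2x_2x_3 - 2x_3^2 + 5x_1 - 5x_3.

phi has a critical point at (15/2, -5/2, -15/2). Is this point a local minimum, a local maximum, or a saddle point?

The Hessian is constant: H = [[-6, -4, -4], [-4, -6, -2], [-4, -2, -4]].
Leading principal minors: Δ₁ = -6, Δ₂ = 20, Δ₃ = -24.
The minors alternate sign starting negative (−, +, −), so H is negative definite: a local maximum.

local maximum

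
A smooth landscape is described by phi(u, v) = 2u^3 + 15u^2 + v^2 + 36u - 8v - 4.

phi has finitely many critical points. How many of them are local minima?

phi separates as a function of u plus a function of v, so ∇phi=0 decouples.
∂phi/∂u = 6(u + 2)(u + 3) = 0 at u ∈ {-3, -2}; ∂phi/∂v = 2(v - 4) = 0 at v ∈ {4}.
The Hessian is diagonal: diag(phi_uu, phi_vv). Second derivatives: phi_uu(-3)=-6, phi_uu(-2)=6; phi_vv(4)=2.
Local minima occur where both diagonal entries positive: (-2, 4). Count: 1.

1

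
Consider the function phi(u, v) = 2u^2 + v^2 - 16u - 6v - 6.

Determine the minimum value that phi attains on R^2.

-47

phi(u,v) separates as P(u) + Q(v) − 6, so its minimum is min P + min Q − 6.
P'(u) = 4u - 16 vanishes at u ∈ {4}; Q'(v) = 2v - 6 vanishes at v ∈ {3}.
Local minima of P (where P''>0): P(4)=-32. Local minima of Q: Q(3)=-9.
So the global minimum of phi is P(4) + Q(3) − 6 = -32 − 9 − 6 = -47, attained at (4, 3).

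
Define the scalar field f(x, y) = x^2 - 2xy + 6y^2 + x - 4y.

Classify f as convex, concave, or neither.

convex

f is quadratic, so its Hessian is the constant matrix H = [[2, -2], [-2, 12]].
det(H) = 20, tr(H) = 14.
det(H) > 0 and tr(H) > 0, so H is positive definite everywhere: convex.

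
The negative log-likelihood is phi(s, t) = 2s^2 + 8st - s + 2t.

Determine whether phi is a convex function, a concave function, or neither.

neither

phi is quadratic, so its Hessian is the constant matrix H = [[4, 8], [8, 0]].
det(H) = -64, tr(H) = 4.
det(H) < 0, so H is indefinite: neither convex nor concave.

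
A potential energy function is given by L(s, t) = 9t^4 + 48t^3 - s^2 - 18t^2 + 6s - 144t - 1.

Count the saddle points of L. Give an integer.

2

L separates as a function of s plus a function of t, so ∇L=0 decouples.
∂L/∂s = -2(s - 3) = 0 at s ∈ {3}; ∂L/∂t = 36(t - 1)(t + 1)(t + 4) = 0 at t ∈ {-4, -1, 1}.
The Hessian is diagonal: diag(L_ss, L_tt). Second derivatives: L_ss(3)=-2; L_tt(-4)=540, L_tt(-1)=-216, L_tt(1)=360.
Saddle points occur where the two diagonal entries have opposite signs: (3, -4), (3, 1). Count: 2.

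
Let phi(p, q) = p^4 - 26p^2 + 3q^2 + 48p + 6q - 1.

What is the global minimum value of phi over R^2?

-356

phi(p,q) separates as A(p) + B(q) − 1, so its minimum is min A + min B − 1.
A'(p) = 4(p - 3)(p - 1)(p + 4) vanishes at p ∈ {-4, 1, 3}; B'(q) = 6q + 6 vanishes at q ∈ {-1}.
Local minima of A (where A''>0): A(-4)=-352, A(3)=-9. Local minima of B: B(-1)=-3.
So the global minimum of phi is A(-4) + B(-1) − 1 = -352 − 3 − 1 = -356, attained at (-4, -1).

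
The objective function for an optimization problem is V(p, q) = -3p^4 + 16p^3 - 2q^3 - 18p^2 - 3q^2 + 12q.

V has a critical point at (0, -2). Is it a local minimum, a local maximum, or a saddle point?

saddle point

The mixed partial ∂²V/∂p∂q is 0, so the Hessian at any point is diag(V_pp, V_qq) = diag(12(-3p^2 + 8p - 3), -6(2q + 1)).
At (0, -2): H = diag(-36, 18).
The eigenvalues have opposite signs, so H is indefinite: a saddle point.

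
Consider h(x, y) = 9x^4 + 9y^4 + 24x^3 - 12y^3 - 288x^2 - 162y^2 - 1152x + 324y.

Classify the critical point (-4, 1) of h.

The mixed partial ∂²h/∂x∂y is 0, so the Hessian at any point is diag(h_xx, h_yy) = diag(36(3x^2 + 4x - 16), 36(3y^2 - 2y - 9)).
At (-4, 1): H = diag(576, -288).
The eigenvalues have opposite signs, so H is indefinite: a saddle point.

saddle point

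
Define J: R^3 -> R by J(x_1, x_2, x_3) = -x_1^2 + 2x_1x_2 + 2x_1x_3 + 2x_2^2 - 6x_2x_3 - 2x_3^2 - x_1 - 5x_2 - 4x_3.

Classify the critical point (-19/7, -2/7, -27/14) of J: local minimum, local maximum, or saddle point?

saddle point

The Hessian is constant: H = [[-2, 2, 2], [2, 4, -6], [2, -6, -4]].
Leading principal minors: Δ₁ = -2, Δ₂ = -12, Δ₃ = 56.
The minors fit neither the all-positive nor the alternating-sign pattern, so H is indefinite: a saddle point.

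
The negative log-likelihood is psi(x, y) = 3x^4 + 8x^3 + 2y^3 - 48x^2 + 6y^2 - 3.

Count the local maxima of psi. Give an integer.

1

psi separates as a function of x plus a function of y, so ∇psi=0 decouples.
∂psi/∂x = 12x(x - 2)(x + 4) = 0 at x ∈ {-4, 0, 2}; ∂psi/∂y = 6y(y + 2) = 0 at y ∈ {-2, 0}.
The Hessian is diagonal: diag(psi_xx, psi_yy). Second derivatives: psi_xx(-4)=288, psi_xx(0)=-96, psi_xx(2)=144; psi_yy(-2)=-12, psi_yy(0)=12.
Local maxima occur where both diagonal entries negative: (0, -2). Count: 1.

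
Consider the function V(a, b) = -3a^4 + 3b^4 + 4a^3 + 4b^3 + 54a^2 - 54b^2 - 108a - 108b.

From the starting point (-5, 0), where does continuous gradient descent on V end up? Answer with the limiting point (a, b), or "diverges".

V is separable, so gradient descent decouples: a follows -∂V/∂a, b follows -∂V/∂b.
∂V/∂a = -12(a - 3)(a - 1)(a + 3); at a=-5 this is 1152, so a decreases.
∂V/∂b = 12(b - 3)(b + 1)(b + 3); at b=0 this is -108, so b increases.
The a-coordinate has no critical point in that direction and runs off to infinity.

diverges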